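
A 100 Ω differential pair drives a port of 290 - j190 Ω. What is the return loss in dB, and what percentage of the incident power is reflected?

RL ≈ 4.16 dB; 38.4% of incident power reflected

Γ = (190 − j190)/(390 − j190), |Γ| = 0.619
RL = −20·log₁₀(0.619) = 4.16 dB
P_refl/P_inc = |Γ|² = 0.384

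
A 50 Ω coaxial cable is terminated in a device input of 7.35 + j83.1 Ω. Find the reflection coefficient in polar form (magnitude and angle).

Γ = (Z_L − Z_0)/(Z_L + Z_0) = (-42.65 + j83.1)/(57.35 + j83.1)
|Γ| = 93.4/101 = 0.925

Γ ≈ 0.925 ∠ 61.8°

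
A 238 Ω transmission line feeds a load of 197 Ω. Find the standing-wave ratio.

For a purely resistive load, VSWR = R_L/Z_0 or Z_0/R_L (whichever > 1) = 238/197

VSWR ≈ 1.21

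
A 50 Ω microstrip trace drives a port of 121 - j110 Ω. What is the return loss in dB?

RL ≈ 3.82 dB

Γ = (71 − j110)/(171 − j110), |Γ| = 0.644
RL = −20·log₁₀|Γ| = −20·log₁₀(0.644)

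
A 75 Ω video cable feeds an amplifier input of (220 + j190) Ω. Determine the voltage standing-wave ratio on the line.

VSWR ≈ 5.27

Γ = (Z_L − Z_0)/(Z_L + Z_0) = (145 + j190)/(295 + j190)
|Γ| = 239/351 = 0.681
VSWR = (1 + |Γ|)/(1 − |Γ|) = 1.68/0.319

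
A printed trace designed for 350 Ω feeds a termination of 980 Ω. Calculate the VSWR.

Γ = (980 − 350)/(980 + 350) = 0.474
VSWR = (1 + 0.474)/(1 − 0.474)

VSWR ≈ 2.8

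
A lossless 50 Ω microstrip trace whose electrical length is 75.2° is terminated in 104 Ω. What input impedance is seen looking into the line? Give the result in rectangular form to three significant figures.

tan(βl) = tan(75.2°) = 3.78
Z_in = Z_0·(Z_L + jZ_0·tanβl)/(Z_0 + jZ_L·tanβl)
     = 50·(104 + j189)/(50 + j394)

Z_in ≈ 25.3 − j10 Ω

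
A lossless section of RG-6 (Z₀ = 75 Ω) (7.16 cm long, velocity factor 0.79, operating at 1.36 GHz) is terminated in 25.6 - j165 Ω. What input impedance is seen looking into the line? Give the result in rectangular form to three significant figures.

Z_in ≈ 188 + j453 Ω

λ = v/f = 0.79·c / 1.36 GHz = 0.174 m
βl = 2π·l/λ = 2π × 0.411 = 148°
tan(βl) = tan(148°) = -0.627
Z_in = Z_0·(Z_L + jZ_0·tanβl)/(Z_0 + jZ_L·tanβl)
     = 75·(25.6 − j212)/(-28.5 − j16.1)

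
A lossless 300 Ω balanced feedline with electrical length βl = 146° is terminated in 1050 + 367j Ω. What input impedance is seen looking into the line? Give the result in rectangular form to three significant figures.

tan(βl) = tan(146°) = -0.675
Z_in = Z_0·(Z_L + jZ_0·tanβl)/(Z_0 + jZ_L·tanβl)
     = 300·(1050 + j165)/(548 − j708)

Z_in ≈ 172 + j312 Ω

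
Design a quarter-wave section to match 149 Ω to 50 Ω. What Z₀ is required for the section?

Z_qwt = √(Z_0·R_L) = √(50 × 149) = √7450

Z_qwt ≈ 86.3 Ω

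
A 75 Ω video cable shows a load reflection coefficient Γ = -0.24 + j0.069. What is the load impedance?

Z_L ≈ 45.6 + j6.71 Ω

Z_L = Z_0·(1 + Γ)/(1 − Γ) = 75·(0.76 + j0.069)/(1.24 − j0.069)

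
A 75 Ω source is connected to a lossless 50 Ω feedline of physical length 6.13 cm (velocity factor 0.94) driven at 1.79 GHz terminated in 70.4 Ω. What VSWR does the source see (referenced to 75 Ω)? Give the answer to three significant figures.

λ = v/f = 0.94·c / 1.79 GHz = 0.158 m
βl = 2π·l/λ = 2π × 0.389 = 140°
tan(βl) = -0.837
Z_in = Z_0·(Z_L + jZ_0·tanβl)/(Z_0 + jZ_L·tanβl) = 50.1 + j17.2 Ω
Γ_s = (Z_in − Z_s)/(Z_in + Z_s) = (-24.9 + j17.2)/(125 + j17.2), |Γ_s| = 0.24
VSWR = (1 + |Γ_s|)/(1 − |Γ_s|)

VSWR ≈ 1.63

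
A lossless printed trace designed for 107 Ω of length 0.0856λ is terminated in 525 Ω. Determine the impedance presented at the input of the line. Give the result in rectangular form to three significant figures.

Z_in ≈ 74.4 − j154 Ω

βl = 2π × 0.0856 = 30.8°
tan(βl) = tan(30.8°) = 0.596
Z_in = Z_0·(Z_L + jZ_0·tanβl)/(Z_0 + jZ_L·tanβl)
     = 107·(525 + j63.8)/(107 + j313)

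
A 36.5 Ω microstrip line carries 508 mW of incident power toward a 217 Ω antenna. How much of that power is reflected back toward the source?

P_reflected ≈ 258 mW

Γ = (217 − 36.5)/(217 + 36.5) = 0.712
|Γ|² = 0.507
P_refl = |Γ|²·P_inc = 258 mW, P_del = (1 − |Γ|²)·P_inc = 250 mW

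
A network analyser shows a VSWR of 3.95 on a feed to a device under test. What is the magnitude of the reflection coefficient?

|Γ| = (S − 1)/(S + 1) = (3.95 − 1)/(3.95 + 1) = 2.95/4.95

|Γ| ≈ 0.596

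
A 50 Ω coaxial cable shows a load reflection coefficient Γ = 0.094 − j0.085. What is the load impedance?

Z_L = Z_0·(1 + Γ)/(1 − Γ) = 50·(1.09 − j0.085)/(0.906 + j0.085)

Z_L ≈ 59.4 − j10.3 Ω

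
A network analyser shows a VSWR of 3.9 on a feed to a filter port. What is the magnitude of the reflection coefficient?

|Γ| = (S − 1)/(S + 1) = (3.9 − 1)/(3.9 + 1) = 2.9/4.9

|Γ| ≈ 0.592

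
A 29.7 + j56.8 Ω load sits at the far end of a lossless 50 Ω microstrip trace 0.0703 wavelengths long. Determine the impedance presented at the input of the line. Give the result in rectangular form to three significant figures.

βl = 2π × 0.0703 = 25.3°
tan(βl) = tan(25.3°) = 0.473
Z_in = Z_0·(Z_L + jZ_0·tanβl)/(Z_0 + jZ_L·tanβl)
     = 50·(29.7 + j80.4)/(23.1 + j14)

Z_in ≈ 124 + j98.6 Ω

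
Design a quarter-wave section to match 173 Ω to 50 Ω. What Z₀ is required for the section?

Z_qwt ≈ 93 Ω

Z_qwt = √(Z_0·R_L) = √(50 × 173) = √8650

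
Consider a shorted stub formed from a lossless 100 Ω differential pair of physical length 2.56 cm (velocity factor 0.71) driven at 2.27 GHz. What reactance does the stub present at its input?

X_in ≈ -692 Ω (capacitive)

λ = v/f = 0.71·c / 2.27 GHz = 0.0938 m
βl = 2π·l/λ = 2π × 0.273 = 98.2°
tan(βl) = -6.92
For a shorted stub, Z_in = jZ_0·tan(βl)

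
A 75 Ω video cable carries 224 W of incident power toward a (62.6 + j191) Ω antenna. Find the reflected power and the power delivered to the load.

P_reflected ≈ 148 W; P_delivered ≈ 75.9 W

|Γ| = |(-12.4 + j191)/(137.6 + j191)| = 0.813
|Γ|² = 0.661
P_refl = |Γ|²·P_inc = 148 W, P_del = (1 − |Γ|²)·P_inc = 75.9 W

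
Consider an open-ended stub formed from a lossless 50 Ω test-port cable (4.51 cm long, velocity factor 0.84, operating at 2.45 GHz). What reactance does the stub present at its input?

X_in ≈ 123 Ω (inductive)

λ = v/f = 0.84·c / 2.45 GHz = 0.103 m
βl = 2π·l/λ = 2π × 0.438 = 158°
tan(βl) = -0.407
For an open-ended stub, Z_in = −jZ_0·cot(βl) = −jZ_0/tan(βl)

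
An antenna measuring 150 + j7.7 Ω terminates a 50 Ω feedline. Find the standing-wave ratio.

VSWR ≈ 3.01

Γ = (Z_L − Z_0)/(Z_L + Z_0) = (100 + j7.7)/(200 + j7.7)
|Γ| = 100/200 = 0.501
VSWR = (1 + |Γ|)/(1 − |Γ|) = 1.5/0.499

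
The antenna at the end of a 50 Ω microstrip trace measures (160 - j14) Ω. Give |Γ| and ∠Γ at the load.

Γ = (Z_L − Z_0)/(Z_L + Z_0) = (110 − j14)/(210 − j14)
|Γ| = 111/210 = 0.527

Γ ≈ 0.527 ∠ -3.44°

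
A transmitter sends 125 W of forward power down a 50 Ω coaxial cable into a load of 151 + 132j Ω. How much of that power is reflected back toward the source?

|Γ| = |(101 + j132)/(201 + j132)| = 0.691
|Γ|² = 0.478
P_refl = |Γ|²·P_inc = 59.7 W, P_del = (1 − |Γ|²)·P_inc = 65.3 W

P_reflected ≈ 59.7 W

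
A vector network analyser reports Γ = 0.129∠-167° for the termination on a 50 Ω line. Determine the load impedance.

Z_L ≈ 38.8 − j2.29 Ω

Z_L = Z_0·(1 + Γ)/(1 − Γ) = 50·(0.874 − j0.029)/(1.13 + j0.029)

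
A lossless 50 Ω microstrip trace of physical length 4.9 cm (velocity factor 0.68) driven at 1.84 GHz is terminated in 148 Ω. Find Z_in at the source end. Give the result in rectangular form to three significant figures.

Z_in ≈ 74.5 + j65.1 Ω

λ = v/f = 0.68·c / 1.84 GHz = 0.111 m
βl = 2π·l/λ = 2π × 0.442 = 159°
tan(βl) = tan(159°) = -0.382
Z_in = Z_0·(Z_L + jZ_0·tanβl)/(Z_0 + jZ_L·tanβl)
     = 50·(148 − j19.1)/(50 − j56.5)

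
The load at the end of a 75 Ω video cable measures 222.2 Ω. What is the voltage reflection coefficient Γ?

Γ = (Z_L − Z_0)/(Z_L + Z_0) = (222.2 − 75)/(222.2 + 75) = 147.2/297.2

Γ = 0.495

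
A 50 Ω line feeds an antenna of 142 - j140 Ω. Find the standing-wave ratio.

Γ = (Z_L − Z_0)/(Z_L + Z_0) = (92 − j140)/(192 − j140)
|Γ| = 168/238 = 0.705
VSWR = (1 + |Γ|)/(1 − |Γ|) = 1.7/0.295

VSWR ≈ 5.78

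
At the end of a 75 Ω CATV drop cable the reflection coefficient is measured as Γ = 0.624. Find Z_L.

Z_L = Z_0·(1 + Γ)/(1 − Γ) = 75·(1.62)/(0.376)

Z_L ≈ 324 Ω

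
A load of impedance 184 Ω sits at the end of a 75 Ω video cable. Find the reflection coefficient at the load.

Γ = (Z_L − Z_0)/(Z_L + Z_0) = (184 − 75)/(184 + 75) = 109/259

Γ = 0.421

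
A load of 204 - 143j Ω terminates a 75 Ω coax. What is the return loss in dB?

RL ≈ 4.23 dB

Γ = (129 − j143)/(279 − j143), |Γ| = 0.614
RL = −20·log₁₀|Γ| = −20·log₁₀(0.614)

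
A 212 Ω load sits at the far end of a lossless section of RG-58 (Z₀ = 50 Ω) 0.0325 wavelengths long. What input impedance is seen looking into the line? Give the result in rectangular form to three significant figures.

βl = 2π × 0.0325 = 11.7°
tan(βl) = tan(11.7°) = 0.207
Z_in = Z_0·(Z_L + jZ_0·tanβl)/(Z_0 + jZ_L·tanβl)
     = 50·(212 + j10.4)/(50 + j43.9)

Z_in ≈ 125 − j99.3 Ω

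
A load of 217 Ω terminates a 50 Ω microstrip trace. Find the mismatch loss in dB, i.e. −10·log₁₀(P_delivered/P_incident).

mismatch loss ≈ 2.16 dB

Γ = (217 − 50)/(217 + 50) = 0.625
|Γ|² = 0.391, so P_del/P_inc = 1 − |Γ|² = 0.609
ML = −10·log₁₀(1 − |Γ|²)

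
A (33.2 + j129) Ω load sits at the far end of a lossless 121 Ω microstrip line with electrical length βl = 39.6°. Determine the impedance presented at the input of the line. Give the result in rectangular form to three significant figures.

tan(βl) = tan(39.6°) = 0.827
Z_in = Z_0·(Z_L + jZ_0·tanβl)/(Z_0 + jZ_L·tanβl)
     = 121·(33.2 + j229)/(14.3 + j27.5)

Z_in ≈ 854 + j298 Ω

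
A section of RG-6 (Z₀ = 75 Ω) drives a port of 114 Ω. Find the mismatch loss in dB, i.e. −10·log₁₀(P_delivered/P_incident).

Γ = (114 − 75)/(114 + 75) = 0.206
|Γ|² = 0.0426, so P_del/P_inc = 1 − |Γ|² = 0.957
ML = −10·log₁₀(1 − |Γ|²)

mismatch loss ≈ 0.189 dB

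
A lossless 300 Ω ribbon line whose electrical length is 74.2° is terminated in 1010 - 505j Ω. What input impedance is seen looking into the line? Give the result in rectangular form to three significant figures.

Z_in ≈ 71.8 − j43 Ω

tan(βl) = tan(74.2°) = 3.53
Z_in = Z_0·(Z_L + jZ_0·tanβl)/(Z_0 + jZ_L·tanβl)
     = 300·(1010 + j555)/(2080 + j3570)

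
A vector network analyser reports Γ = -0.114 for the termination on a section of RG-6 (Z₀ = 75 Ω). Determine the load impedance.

Z_L ≈ 59.6 Ω

Z_L = Z_0·(1 + Γ)/(1 − Γ) = 75·(0.886)/(1.11)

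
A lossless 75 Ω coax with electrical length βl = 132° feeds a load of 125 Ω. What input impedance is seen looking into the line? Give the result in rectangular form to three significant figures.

tan(βl) = tan(132°) = -1.11
Z_in = Z_0·(Z_L + jZ_0·tanβl)/(Z_0 + jZ_L·tanβl)
     = 75·(125 − j83.3)/(75 − j139)

Z_in ≈ 63.1 + j33.5 Ω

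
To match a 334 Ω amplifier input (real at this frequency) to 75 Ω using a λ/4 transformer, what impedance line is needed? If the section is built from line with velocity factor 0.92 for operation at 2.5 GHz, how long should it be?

Z_qwt ≈ 158 Ω; length ≈ 2.76 cm

Z_qwt = √(Z_0·R_L) = √(75 × 334) = √25050
λ = 0.92·c/f = 0.11 m, so l = λ/4 = 0.0276 m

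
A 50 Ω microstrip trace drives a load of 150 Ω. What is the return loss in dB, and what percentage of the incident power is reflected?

Γ = (150 − 50)/(150 + 50) = 0.5
RL = −20·log₁₀(0.5) = 6.02 dB
P_refl/P_inc = |Γ|² = 0.25

RL ≈ 6.02 dB; 25% of incident power reflected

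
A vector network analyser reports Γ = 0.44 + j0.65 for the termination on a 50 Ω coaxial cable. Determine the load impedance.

Z_L = Z_0·(1 + Γ)/(1 − Γ) = 50·(1.44 + j0.65)/(0.56 − j0.65)

Z_L ≈ 26.1 + j88.3 Ω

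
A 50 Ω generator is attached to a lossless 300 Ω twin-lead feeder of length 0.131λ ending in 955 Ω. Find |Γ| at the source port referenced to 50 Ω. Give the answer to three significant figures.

|Γ| ≈ 0.819

βl = 2π × 0.131 = 47.2°
tan(βl) = 1.08
Z_in = Z_0·(Z_L + jZ_0·tanβl)/(Z_0 + jZ_L·tanβl) = 162 − j231 Ω
Γ_s = (Z_in − Z_s)/(Z_in + Z_s) = (112 − j231)/(212 − j231), |Γ_s| = 0.819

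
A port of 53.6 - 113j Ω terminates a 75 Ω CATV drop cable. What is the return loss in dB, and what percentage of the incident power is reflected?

RL ≈ 3.46 dB; 45.1% of incident power reflected

Γ = (-21.4 − j113)/(128.6 − j113), |Γ| = 0.672
RL = −20·log₁₀(0.672) = 3.46 dB
P_refl/P_inc = |Γ|² = 0.451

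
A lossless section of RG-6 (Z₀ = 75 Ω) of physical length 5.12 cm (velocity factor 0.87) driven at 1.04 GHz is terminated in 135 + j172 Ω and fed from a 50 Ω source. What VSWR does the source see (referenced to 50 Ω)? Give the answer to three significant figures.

λ = v/f = 0.87·c / 1.04 GHz = 0.251 m
βl = 2π·l/λ = 2π × 0.204 = 73.4°
tan(βl) = 3.36
Z_in = Z_0·(Z_L + jZ_0·tanβl)/(Z_0 + jZ_L·tanβl) = 20.3 − j44.8 Ω
Γ_s = (Z_in − Z_s)/(Z_in + Z_s) = (-29.7 − j44.8)/(70.3 − j44.8), |Γ_s| = 0.645
VSWR = (1 + |Γ_s|)/(1 − |Γ_s|)

VSWR ≈ 4.63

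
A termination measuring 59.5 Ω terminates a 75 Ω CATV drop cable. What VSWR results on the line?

VSWR ≈ 1.26

Γ = (59.5 − 75)/(59.5 + 75) = -0.115
VSWR = (1 + 0.115)/(1 − 0.115)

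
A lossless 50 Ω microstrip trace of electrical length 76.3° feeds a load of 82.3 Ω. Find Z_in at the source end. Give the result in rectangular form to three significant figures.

Z_in ≈ 31.5 − j7.52 Ω

tan(βl) = tan(76.3°) = 4.1
Z_in = Z_0·(Z_L + jZ_0·tanβl)/(Z_0 + jZ_L·tanβl)
     = 50·(82.3 + j205)/(50 + j338)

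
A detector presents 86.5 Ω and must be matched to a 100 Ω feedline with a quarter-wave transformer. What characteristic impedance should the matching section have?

Z_qwt = √(Z_0·R_L) = √(100 × 86.5) = √8650

Z_qwt ≈ 93 Ω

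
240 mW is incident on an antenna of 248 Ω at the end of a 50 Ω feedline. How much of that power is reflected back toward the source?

Γ = (248 − 50)/(248 + 50) = 0.664
|Γ|² = 0.441
P_refl = |Γ|²·P_inc = 106 mW, P_del = (1 − |Γ|²)·P_inc = 134 mW

P_reflected ≈ 106 mW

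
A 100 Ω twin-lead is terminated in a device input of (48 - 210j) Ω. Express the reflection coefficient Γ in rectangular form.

Γ ≈ 0.552 − j0.636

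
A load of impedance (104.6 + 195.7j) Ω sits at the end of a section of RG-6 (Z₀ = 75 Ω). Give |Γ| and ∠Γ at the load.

Γ ≈ 0.745 ∠ 33.9°

Γ = (Z_L − Z_0)/(Z_L + Z_0) = (29.6 + j195.7)/(179.6 + j195.7)
|Γ| = 198/266 = 0.745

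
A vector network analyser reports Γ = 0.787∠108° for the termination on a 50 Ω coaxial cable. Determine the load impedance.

Z_L = Z_0·(1 + Γ)/(1 − Γ) = 50·(0.757 + j0.748)/(1.24 − j0.748)

Z_L ≈ 9.04 + j35.5 Ω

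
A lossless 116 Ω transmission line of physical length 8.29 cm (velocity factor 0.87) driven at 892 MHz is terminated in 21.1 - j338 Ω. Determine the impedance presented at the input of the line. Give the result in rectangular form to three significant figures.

Z_in ≈ 3.01 + j69.3 Ω

λ = v/f = 0.87·c / 892 MHz = 0.293 m
βl = 2π·l/λ = 2π × 0.283 = 102°
tan(βl) = tan(102°) = -4.71
Z_in = Z_0·(Z_L + jZ_0·tanβl)/(Z_0 + jZ_L·tanβl)
     = 116·(21.1 − j884)/(-1470 − j99.3)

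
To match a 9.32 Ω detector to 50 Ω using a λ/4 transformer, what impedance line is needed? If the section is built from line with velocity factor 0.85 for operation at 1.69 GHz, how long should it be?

Z_qwt = √(Z_0·R_L) = √(50 × 9.32) = √466
λ = 0.85·c/f = 0.151 m, so l = λ/4 = 0.0377 m

Z_qwt ≈ 21.6 Ω; length ≈ 3.77 cm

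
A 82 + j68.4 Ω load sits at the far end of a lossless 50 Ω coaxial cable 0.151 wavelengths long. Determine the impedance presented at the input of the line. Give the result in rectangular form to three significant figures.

Z_in ≈ 39.9 − j51.7 Ω

βl = 2π × 0.151 = 54.4°
tan(βl) = tan(54.4°) = 1.39
Z_in = Z_0·(Z_L + jZ_0·tanβl)/(Z_0 + jZ_L·tanβl)
     = 50·(82 + j138)/(-45.4 + j114)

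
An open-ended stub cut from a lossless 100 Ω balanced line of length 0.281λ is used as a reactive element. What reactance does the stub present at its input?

βl = 2π × 0.281 = 101°
tan(βl) = -5.07
For an open-ended stub, Z_in = −jZ_0·cot(βl) = −jZ_0/tan(βl)

X_in ≈ 19.7 Ω (inductive)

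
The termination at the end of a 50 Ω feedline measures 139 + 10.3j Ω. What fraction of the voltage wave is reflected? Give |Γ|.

|Γ| ≈ 0.473

Γ = (Z_L − Z_0)/(Z_L + Z_0) = (89 + j10.3)/(189 + j10.3)
|Γ| = 89.6/189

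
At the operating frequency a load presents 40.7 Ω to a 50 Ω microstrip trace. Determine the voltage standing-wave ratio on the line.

VSWR ≈ 1.23

Γ = (40.7 − 50)/(40.7 + 50) = -0.103
VSWR = (1 + 0.103)/(1 − 0.103)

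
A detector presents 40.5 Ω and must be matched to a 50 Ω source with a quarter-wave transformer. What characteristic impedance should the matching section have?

Z_qwt ≈ 45 Ω

Z_qwt = √(Z_0·R_L) = √(50 × 40.5) = √2025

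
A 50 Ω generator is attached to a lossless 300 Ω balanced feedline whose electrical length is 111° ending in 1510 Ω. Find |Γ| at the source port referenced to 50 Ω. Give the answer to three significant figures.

|Γ| ≈ 0.691

tan(βl) = -2.61
Z_in = Z_0·(Z_L + jZ_0·tanβl)/(Z_0 + jZ_L·tanβl) = 68 + j110 Ω
Γ_s = (Z_in − Z_s)/(Z_in + Z_s) = (18 + j110)/(118 + j110), |Γ_s| = 0.691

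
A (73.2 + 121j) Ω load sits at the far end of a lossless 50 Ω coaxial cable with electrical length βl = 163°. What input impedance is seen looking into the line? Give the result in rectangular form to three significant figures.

Z_in ≈ 24.8 + j67.1 Ω

tan(βl) = tan(163°) = -0.306
Z_in = Z_0·(Z_L + jZ_0·tanβl)/(Z_0 + jZ_L·tanβl)
     = 50·(73.2 + j106)/(87 − j22.4)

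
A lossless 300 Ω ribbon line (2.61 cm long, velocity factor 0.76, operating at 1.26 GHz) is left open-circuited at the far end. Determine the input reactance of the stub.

X_in ≈ -235 Ω (capacitive)

λ = v/f = 0.76·c / 1.26 GHz = 0.181 m
βl = 2π·l/λ = 2π × 0.144 = 51.9°
tan(βl) = 1.28
For an open-circuited stub, Z_in = −jZ_0·cot(βl) = −jZ_0/tan(βl)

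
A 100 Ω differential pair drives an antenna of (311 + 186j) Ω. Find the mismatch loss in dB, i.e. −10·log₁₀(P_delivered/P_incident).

Γ = (211 + j186)/(411 + j186), |Γ| = 0.623
|Γ|² = 0.389, so P_del/P_inc = 1 − |Γ|² = 0.611
ML = −10·log₁₀(1 − |Γ|²)

mismatch loss ≈ 2.14 dB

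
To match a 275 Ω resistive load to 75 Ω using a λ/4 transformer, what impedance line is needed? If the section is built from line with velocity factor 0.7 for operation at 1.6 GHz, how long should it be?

Z_qwt ≈ 144 Ω; length ≈ 3.28 cm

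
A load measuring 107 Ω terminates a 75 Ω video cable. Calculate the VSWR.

VSWR ≈ 1.43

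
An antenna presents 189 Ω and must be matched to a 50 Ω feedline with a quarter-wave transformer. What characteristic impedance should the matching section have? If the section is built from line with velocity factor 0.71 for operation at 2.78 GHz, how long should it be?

Z_qwt ≈ 97.2 Ω; length ≈ 1.92 cm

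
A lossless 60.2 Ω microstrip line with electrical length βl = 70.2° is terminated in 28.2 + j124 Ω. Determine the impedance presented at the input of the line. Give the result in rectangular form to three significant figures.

tan(βl) = tan(70.2°) = 2.78
Z_in = Z_0·(Z_L + jZ_0·tanβl)/(Z_0 + jZ_L·tanβl)
     = 60.2·(28.2 + j291)/(-284 + j78.3)

Z_in ≈ 10.2 − j58.9 Ω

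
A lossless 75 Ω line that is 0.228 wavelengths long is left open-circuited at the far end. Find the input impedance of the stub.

Z_in ≈ −j10.4 Ω

βl = 2π × 0.228 = 82.1°
tan(βl) = 7.19
For an open-circuited stub, Z_in = −jZ_0·cot(βl) = −jZ_0/tan(βl)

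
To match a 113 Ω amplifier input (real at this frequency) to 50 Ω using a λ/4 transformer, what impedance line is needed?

Z_qwt ≈ 75.2 Ω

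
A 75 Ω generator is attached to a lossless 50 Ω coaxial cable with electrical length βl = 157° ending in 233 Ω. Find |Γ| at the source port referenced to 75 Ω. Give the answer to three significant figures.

tan(βl) = -0.424
Z_in = Z_0·(Z_L + jZ_0·tanβl)/(Z_0 + jZ_L·tanβl) = 56 + j89.5 Ω
Γ_s = (Z_in − Z_s)/(Z_in + Z_s) = (-19 + j89.5)/(131 + j89.5), |Γ_s| = 0.577

|Γ| ≈ 0.577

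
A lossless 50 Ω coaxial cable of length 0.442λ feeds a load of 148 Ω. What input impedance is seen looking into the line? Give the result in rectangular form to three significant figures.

βl = 2π × 0.442 = 159°
tan(βl) = tan(159°) = -0.381
Z_in = Z_0·(Z_L + jZ_0·tanβl)/(Z_0 + jZ_L·tanβl)
     = 50·(148 − j19.1)/(50 − j56.5)

Z_in ≈ 74.5 + j65.1 Ω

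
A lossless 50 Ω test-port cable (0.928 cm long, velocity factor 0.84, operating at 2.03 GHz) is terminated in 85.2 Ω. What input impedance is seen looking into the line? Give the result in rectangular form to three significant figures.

λ = v/f = 0.84·c / 2.03 GHz = 0.124 m
βl = 2π·l/λ = 2π × 0.0748 = 26.9°
tan(βl) = tan(26.9°) = 0.508
Z_in = Z_0·(Z_L + jZ_0·tanβl)/(Z_0 + jZ_L·tanβl)
     = 50·(85.2 + j25.4)/(50 + j43.2)

Z_in ≈ 61.3 − j27.6 Ω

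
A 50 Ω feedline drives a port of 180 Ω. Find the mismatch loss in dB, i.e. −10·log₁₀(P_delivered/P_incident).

mismatch loss ≈ 1.67 dB

Γ = (180 − 50)/(180 + 50) = 0.565
|Γ|² = 0.319, so P_del/P_inc = 1 − |Γ|² = 0.681
ML = −10·log₁₀(1 − |Γ|²)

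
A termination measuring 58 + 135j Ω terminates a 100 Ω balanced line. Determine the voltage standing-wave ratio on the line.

VSWR ≈ 5.26

Γ = (Z_L − Z_0)/(Z_L + Z_0) = (-42 + j135)/(158 + j135)
|Γ| = 141/208 = 0.68
VSWR = (1 + |Γ|)/(1 − |Γ|) = 1.68/0.32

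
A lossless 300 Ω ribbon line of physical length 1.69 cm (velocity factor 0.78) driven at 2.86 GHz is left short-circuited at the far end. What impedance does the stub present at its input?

λ = v/f = 0.78·c / 2.86 GHz = 0.0818 m
βl = 2π·l/λ = 2π × 0.207 = 74.4°
tan(βl) = 3.57
For a short-circuited stub, Z_in = jZ_0·tan(βl)

Z_in ≈ +j1070 Ω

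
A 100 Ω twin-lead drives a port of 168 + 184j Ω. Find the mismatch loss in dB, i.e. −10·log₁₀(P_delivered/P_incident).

Γ = (68 + j184)/(268 + j184), |Γ| = 0.603
|Γ|² = 0.364, so P_del/P_inc = 1 − |Γ|² = 0.636
ML = −10·log₁₀(1 − |Γ|²)

mismatch loss ≈ 1.97 dB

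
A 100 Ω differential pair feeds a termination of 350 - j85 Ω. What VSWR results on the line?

VSWR ≈ 3.72

Γ = (Z_L − Z_0)/(Z_L + Z_0) = (250 − j85)/(450 − j85)
|Γ| = 264/458 = 0.577
VSWR = (1 + |Γ|)/(1 − |Γ|) = 1.58/0.423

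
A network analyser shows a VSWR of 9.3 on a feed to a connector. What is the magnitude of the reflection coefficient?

|Γ| ≈ 0.806

|Γ| = (S − 1)/(S + 1) = (9.3 − 1)/(9.3 + 1) = 8.3/10.3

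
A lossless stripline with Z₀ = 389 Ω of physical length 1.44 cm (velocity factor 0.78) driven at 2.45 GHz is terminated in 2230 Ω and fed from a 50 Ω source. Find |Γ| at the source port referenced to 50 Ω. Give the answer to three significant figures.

|Γ| ≈ 0.886

λ = v/f = 0.78·c / 2.45 GHz = 0.0955 m
βl = 2π·l/λ = 2π × 0.151 = 54.3°
tan(βl) = 1.39
Z_in = Z_0·(Z_L + jZ_0·tanβl)/(Z_0 + jZ_L·tanβl) = 101 − j267 Ω
Γ_s = (Z_in − Z_s)/(Z_in + Z_s) = (51.4 − j267)/(151 − j267), |Γ_s| = 0.886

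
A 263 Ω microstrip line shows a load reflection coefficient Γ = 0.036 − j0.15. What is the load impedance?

Z_L ≈ 270 − j82.9 Ω

Z_L = Z_0·(1 + Γ)/(1 − Γ) = 263·(1.04 − j0.15)/(0.964 + j0.15)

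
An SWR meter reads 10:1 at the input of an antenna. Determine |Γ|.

|Γ| = (S − 1)/(S + 1) = (10 − 1)/(10 + 1) = 9/11

|Γ| ≈ 0.818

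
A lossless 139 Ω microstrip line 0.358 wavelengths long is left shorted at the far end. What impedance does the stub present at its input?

βl = 2π × 0.358 = 129°
tan(βl) = -1.24
For a shorted stub, Z_in = jZ_0·tan(βl)

Z_in ≈ −j172 Ω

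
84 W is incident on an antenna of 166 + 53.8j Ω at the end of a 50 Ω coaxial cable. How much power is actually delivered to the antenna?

|Γ| = |(116 + j53.8)/(216 + j53.8)| = 0.574
|Γ|² = 0.33
P_refl = |Γ|²·P_inc = 27.7 W, P_del = (1 − |Γ|²)·P_inc = 56.3 W

P_delivered ≈ 56.3 W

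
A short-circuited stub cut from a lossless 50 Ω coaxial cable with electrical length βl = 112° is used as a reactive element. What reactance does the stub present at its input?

tan(βl) = -2.48
For a short-circuited stub, Z_in = jZ_0·tan(βl)

X_in ≈ -124 Ω (capacitive)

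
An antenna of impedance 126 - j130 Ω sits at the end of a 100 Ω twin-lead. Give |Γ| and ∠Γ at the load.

Γ ≈ 0.508 ∠ -48.8°

Γ = (Z_L − Z_0)/(Z_L + Z_0) = (26 − j130)/(226 − j130)
|Γ| = 133/261 = 0.508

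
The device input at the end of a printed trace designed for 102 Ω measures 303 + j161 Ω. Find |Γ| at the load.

|Γ| ≈ 0.591

Γ = (Z_L − Z_0)/(Z_L + Z_0) = (201 + j161)/(405 + j161)
|Γ| = 258/436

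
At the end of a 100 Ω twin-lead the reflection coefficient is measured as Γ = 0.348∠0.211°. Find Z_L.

Z_L ≈ 207 + j0.603 Ω

Z_L = Z_0·(1 + Γ)/(1 − Γ) = 100·(1.35 + j0.00128)/(0.652 − j0.00128)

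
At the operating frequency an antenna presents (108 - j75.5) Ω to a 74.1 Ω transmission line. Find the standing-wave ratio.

VSWR ≈ 2.45

Γ = (Z_L − Z_0)/(Z_L + Z_0) = (33.9 − j75.5)/(182.1 − j75.5)
|Γ| = 82.8/197 = 0.42
VSWR = (1 + |Γ|)/(1 − |Γ|) = 1.42/0.58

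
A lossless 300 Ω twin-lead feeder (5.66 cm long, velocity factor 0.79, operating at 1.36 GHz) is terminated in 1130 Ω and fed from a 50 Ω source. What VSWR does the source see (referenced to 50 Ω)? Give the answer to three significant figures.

λ = v/f = 0.79·c / 1.36 GHz = 0.174 m
βl = 2π·l/λ = 2π × 0.325 = 117°
tan(βl) = -1.97
Z_in = Z_0·(Z_L + jZ_0·tanβl)/(Z_0 + jZ_L·tanβl) = 98.4 + j139 Ω
Γ_s = (Z_in − Z_s)/(Z_in + Z_s) = (48.4 + j139)/(148 + j139), |Γ_s| = 0.724
VSWR = (1 + |Γ_s|)/(1 − |Γ_s|)

VSWR ≈ 6.25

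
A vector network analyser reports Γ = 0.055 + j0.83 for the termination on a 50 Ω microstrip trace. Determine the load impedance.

Z_L ≈ 9.74 + j52.5 Ω

Z_L = Z_0·(1 + Γ)/(1 − Γ) = 50·(1.05 + j0.83)/(0.945 − j0.83)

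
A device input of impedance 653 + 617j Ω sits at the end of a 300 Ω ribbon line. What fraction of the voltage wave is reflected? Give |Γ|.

Γ = (Z_L − Z_0)/(Z_L + Z_0) = (353 + j617)/(953 + j617)
|Γ| = 711/1140

|Γ| ≈ 0.626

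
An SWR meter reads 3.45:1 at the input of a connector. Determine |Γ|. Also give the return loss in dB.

|Γ| = (S − 1)/(S + 1) = (3.45 − 1)/(3.45 + 1) = 2.45/4.45
RL = −20·log₁₀|Γ| = −20·log₁₀(0.551)

|Γ| ≈ 0.551; return loss ≈ 5.18 dB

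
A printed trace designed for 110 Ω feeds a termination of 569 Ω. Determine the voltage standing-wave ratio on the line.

VSWR ≈ 5.17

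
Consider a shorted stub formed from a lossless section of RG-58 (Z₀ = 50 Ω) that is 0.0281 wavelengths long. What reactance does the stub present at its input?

βl = 2π × 0.0281 = 10.1°
tan(βl) = 0.178
For a shorted stub, Z_in = jZ_0·tan(βl)

X_in ≈ 8.92 Ω (inductive)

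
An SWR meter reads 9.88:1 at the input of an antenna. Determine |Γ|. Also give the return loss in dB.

|Γ| ≈ 0.816; return loss ≈ 1.76 dB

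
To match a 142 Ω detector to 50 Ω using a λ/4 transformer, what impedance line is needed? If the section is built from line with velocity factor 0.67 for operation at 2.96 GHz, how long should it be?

Z_qwt ≈ 84.3 Ω; length ≈ 1.7 cm

Z_qwt = √(Z_0·R_L) = √(50 × 142) = √7100
λ = 0.67·c/f = 0.0679 m, so l = λ/4 = 0.017 m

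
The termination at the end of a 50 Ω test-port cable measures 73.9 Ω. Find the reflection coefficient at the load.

Γ = 0.193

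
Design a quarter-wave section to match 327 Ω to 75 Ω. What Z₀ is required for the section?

Z_qwt = √(Z_0·R_L) = √(75 × 327) = √24520

Z_qwt ≈ 157 Ω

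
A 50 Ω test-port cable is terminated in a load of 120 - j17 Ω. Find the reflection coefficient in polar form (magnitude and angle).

Γ ≈ 0.422 ∠ -7.94°

Γ = (Z_L − Z_0)/(Z_L + Z_0) = (70 − j17)/(170 − j17)
|Γ| = 72/171 = 0.422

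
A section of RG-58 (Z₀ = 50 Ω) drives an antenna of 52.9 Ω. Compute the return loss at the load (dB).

Γ = (52.9 − 50)/(52.9 + 50) = 0.0282
RL = −20·log₁₀|Γ| = −20·log₁₀(0.0282)

RL ≈ 31 dB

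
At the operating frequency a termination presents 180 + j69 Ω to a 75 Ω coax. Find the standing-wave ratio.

VSWR ≈ 2.81

Γ = (Z_L − Z_0)/(Z_L + Z_0) = (105 + j69)/(255 + j69)
|Γ| = 126/264 = 0.476
VSWR = (1 + |Γ|)/(1 − |Γ|) = 1.48/0.524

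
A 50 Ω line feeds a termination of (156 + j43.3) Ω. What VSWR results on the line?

Γ = (Z_L − Z_0)/(Z_L + Z_0) = (106 + j43.3)/(206 + j43.3)
|Γ| = 115/211 = 0.544
VSWR = (1 + |Γ|)/(1 − |Γ|) = 1.54/0.456

VSWR ≈ 3.39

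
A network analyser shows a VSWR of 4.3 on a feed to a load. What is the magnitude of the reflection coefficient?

|Γ| = (S − 1)/(S + 1) = (4.3 − 1)/(4.3 + 1) = 3.3/5.3

|Γ| ≈ 0.623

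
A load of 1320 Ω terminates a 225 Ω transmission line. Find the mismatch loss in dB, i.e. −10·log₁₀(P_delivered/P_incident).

Γ = (1320 − 225)/(1320 + 225) = 0.709
|Γ|² = 0.502, so P_del/P_inc = 1 − |Γ|² = 0.498
ML = −10·log₁₀(1 − |Γ|²)

mismatch loss ≈ 3.03 dB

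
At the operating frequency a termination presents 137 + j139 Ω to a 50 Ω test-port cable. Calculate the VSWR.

VSWR ≈ 5.75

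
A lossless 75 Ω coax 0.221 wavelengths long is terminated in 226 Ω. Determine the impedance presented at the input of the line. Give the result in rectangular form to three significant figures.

Z_in ≈ 25.6 − j12.3 Ω

βl = 2π × 0.221 = 79.6°
tan(βl) = tan(79.6°) = 5.43
Z_in = Z_0·(Z_L + jZ_0·tanβl)/(Z_0 + jZ_L·tanβl)
     = 75·(226 + j407)/(75 + j1230)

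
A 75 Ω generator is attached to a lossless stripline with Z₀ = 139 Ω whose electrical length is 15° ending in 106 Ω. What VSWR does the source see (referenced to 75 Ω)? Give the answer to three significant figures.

tan(βl) = 0.268
Z_in = Z_0·(Z_L + jZ_0·tanβl)/(Z_0 + jZ_L·tanβl) = 109 + j15 Ω
Γ_s = (Z_in − Z_s)/(Z_in + Z_s) = (34.1 + j15)/(184 + j15), |Γ_s| = 0.201
VSWR = (1 + |Γ_s|)/(1 − |Γ_s|)

VSWR ≈ 1.5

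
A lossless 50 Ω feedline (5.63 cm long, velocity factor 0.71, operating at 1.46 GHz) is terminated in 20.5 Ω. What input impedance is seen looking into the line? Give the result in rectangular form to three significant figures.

Z_in ≈ 32 − j32.1 Ω

λ = v/f = 0.71·c / 1.46 GHz = 0.146 m
βl = 2π·l/λ = 2π × 0.386 = 139°
tan(βl) = tan(139°) = -0.872
Z_in = Z_0·(Z_L + jZ_0·tanβl)/(Z_0 + jZ_L·tanβl)
     = 50·(20.5 − j43.6)/(50 − j17.9)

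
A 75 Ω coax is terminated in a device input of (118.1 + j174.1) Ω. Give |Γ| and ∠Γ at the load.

Γ = (Z_L − Z_0)/(Z_L + Z_0) = (43.1 + j174.1)/(193.1 + j174.1)
|Γ| = 179/260 = 0.69

Γ ≈ 0.69 ∠ 34.1°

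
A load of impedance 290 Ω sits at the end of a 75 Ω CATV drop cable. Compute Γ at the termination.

Γ = (Z_L − Z_0)/(Z_L + Z_0) = (290 − 75)/(290 + 75) = 215/365

Γ = 0.589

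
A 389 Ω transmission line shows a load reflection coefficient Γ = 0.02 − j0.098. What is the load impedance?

Z_L ≈ 397 − j78.6 Ω

Z_L = Z_0·(1 + Γ)/(1 − Γ) = 389·(1.02 − j0.098)/(0.98 + j0.098)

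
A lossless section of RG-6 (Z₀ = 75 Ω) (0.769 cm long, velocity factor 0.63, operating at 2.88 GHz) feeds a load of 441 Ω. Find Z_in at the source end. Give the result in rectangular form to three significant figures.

λ = v/f = 0.63·c / 2.88 GHz = 0.0656 m
βl = 2π·l/λ = 2π × 0.117 = 42.2°
tan(βl) = tan(42.2°) = 0.906
Z_in = Z_0·(Z_L + jZ_0·tanβl)/(Z_0 + jZ_L·tanβl)
     = 75·(441 + j68)/(75 + j400)

Z_in ≈ 27.3 − j77.6 Ω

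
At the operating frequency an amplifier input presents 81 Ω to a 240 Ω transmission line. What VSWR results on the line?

VSWR ≈ 2.96

Γ = (81 − 240)/(81 + 240) = -0.495
VSWR = (1 + 0.495)/(1 − 0.495)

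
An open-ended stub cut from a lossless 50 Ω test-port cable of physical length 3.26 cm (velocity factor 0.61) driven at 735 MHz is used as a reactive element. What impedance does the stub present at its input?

λ = v/f = 0.61·c / 735 MHz = 0.249 m
βl = 2π·l/λ = 2π × 0.131 = 47.1°
tan(βl) = 1.08
For an open-ended stub, Z_in = −jZ_0·cot(βl) = −jZ_0/tan(βl)

Z_in ≈ −j46.4 Ω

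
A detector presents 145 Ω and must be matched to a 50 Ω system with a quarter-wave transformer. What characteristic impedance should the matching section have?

Z_qwt = √(Z_0·R_L) = √(50 × 145) = √7250

Z_qwt ≈ 85.1 Ω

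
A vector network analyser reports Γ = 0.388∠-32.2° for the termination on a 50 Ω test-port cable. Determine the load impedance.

Z_L ≈ 86 − j41.9 Ω

Z_L = Z_0·(1 + Γ)/(1 − Γ) = 50·(1.33 − j0.207)/(0.672 + j0.207)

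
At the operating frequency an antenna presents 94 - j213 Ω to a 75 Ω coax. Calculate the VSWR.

Γ = (Z_L − Z_0)/(Z_L + Z_0) = (19 − j213)/(169 − j213)
|Γ| = 214/272 = 0.786
VSWR = (1 + |Γ|)/(1 − |Γ|) = 1.79/0.214

VSWR ≈ 8.37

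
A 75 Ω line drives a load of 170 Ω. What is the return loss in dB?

Γ = (170 − 75)/(170 + 75) = 0.388
RL = −20·log₁₀|Γ| = −20·log₁₀(0.388)

RL ≈ 8.23 dB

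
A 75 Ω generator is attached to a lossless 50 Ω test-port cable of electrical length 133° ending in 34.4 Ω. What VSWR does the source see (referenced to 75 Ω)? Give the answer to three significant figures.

VSWR ≈ 1.71

tan(βl) = -1.07
Z_in = Z_0·(Z_L + jZ_0·tanβl)/(Z_0 + jZ_L·tanβl) = 47.9 − j18.3 Ω
Γ_s = (Z_in − Z_s)/(Z_in + Z_s) = (-27.1 − j18.3)/(123 − j18.3), |Γ_s| = 0.263
VSWR = (1 + |Γ_s|)/(1 − |Γ_s|)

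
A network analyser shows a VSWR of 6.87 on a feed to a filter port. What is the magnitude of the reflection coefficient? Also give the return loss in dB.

|Γ| = (S − 1)/(S + 1) = (6.87 − 1)/(6.87 + 1) = 5.87/7.87
RL = −20·log₁₀|Γ| = −20·log₁₀(0.746)

|Γ| ≈ 0.746; return loss ≈ 2.55 dB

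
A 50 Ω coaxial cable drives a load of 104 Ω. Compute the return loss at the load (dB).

Γ = (104 − 50)/(104 + 50) = 0.351
RL = −20·log₁₀|Γ| = −20·log₁₀(0.351)

RL ≈ 9.1 dB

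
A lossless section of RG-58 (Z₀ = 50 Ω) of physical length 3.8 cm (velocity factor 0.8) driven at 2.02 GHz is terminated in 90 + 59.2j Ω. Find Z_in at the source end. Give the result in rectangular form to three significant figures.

Z_in ≈ 18.4 + j6.58 Ω

λ = v/f = 0.8·c / 2.02 GHz = 0.119 m
βl = 2π·l/λ = 2π × 0.32 = 115°
tan(βl) = tan(115°) = -2.13
Z_in = Z_0·(Z_L + jZ_0·tanβl)/(Z_0 + jZ_L·tanβl)
     = 50·(90 − j47.3)/(176 − j192)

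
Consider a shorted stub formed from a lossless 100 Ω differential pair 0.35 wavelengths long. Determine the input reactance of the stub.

βl = 2π × 0.35 = 126°
tan(βl) = -1.38
For a shorted stub, Z_in = jZ_0·tan(βl)

X_in ≈ -138 Ω (capacitive)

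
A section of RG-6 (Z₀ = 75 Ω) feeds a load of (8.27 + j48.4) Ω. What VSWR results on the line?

Γ = (Z_L − Z_0)/(Z_L + Z_0) = (-66.73 + j48.4)/(83.27 + j48.4)
|Γ| = 82.4/96.3 = 0.856
VSWR = (1 + |Γ|)/(1 − |Γ|) = 1.86/0.144

VSWR ≈ 12.9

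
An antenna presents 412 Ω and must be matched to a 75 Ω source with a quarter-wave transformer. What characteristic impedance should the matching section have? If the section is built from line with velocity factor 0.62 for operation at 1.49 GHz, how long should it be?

Z_qwt ≈ 176 Ω; length ≈ 3.12 cm

Z_qwt = √(Z_0·R_L) = √(75 × 412) = √30900
λ = 0.62·c/f = 0.125 m, so l = λ/4 = 0.0312 m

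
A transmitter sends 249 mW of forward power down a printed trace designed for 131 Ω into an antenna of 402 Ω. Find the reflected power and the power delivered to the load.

Γ = (402 − 131)/(402 + 131) = 0.508
|Γ|² = 0.259
P_refl = |Γ|²·P_inc = 64.4 mW, P_del = (1 − |Γ|²)·P_inc = 185 mW

P_reflected ≈ 64.4 mW; P_delivered ≈ 185 mW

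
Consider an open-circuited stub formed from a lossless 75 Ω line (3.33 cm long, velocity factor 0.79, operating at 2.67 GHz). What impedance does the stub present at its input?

Z_in ≈ +j75.1 Ω

λ = v/f = 0.79·c / 2.67 GHz = 0.0888 m
βl = 2π·l/λ = 2π × 0.375 = 135°
tan(βl) = -0.998
For an open-circuited stub, Z_in = −jZ_0·cot(βl) = −jZ_0/tan(βl)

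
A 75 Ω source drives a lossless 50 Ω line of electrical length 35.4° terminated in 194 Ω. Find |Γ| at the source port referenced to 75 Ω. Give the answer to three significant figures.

|Γ| ≈ 0.576

tan(βl) = 0.711
Z_in = Z_0·(Z_L + jZ_0·tanβl)/(Z_0 + jZ_L·tanβl) = 33.9 − j58 Ω
Γ_s = (Z_in − Z_s)/(Z_in + Z_s) = (-41.1 − j58)/(109 − j58), |Γ_s| = 0.576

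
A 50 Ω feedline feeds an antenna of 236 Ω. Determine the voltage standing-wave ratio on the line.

VSWR ≈ 4.72

Γ = (236 − 50)/(236 + 50) = 0.65
VSWR = (1 + 0.65)/(1 − 0.65)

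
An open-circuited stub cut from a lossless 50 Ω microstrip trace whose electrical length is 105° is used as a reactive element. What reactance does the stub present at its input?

tan(βl) = -3.73
For an open-circuited stub, Z_in = −jZ_0·cot(βl) = −jZ_0/tan(βl)

X_in ≈ 13.4 Ω (inductive)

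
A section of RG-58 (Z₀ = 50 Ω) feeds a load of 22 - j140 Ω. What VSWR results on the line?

VSWR ≈ 20.5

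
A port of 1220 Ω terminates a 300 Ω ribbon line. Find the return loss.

Γ = (1220 − 300)/(1220 + 300) = 0.605
RL = −20·log₁₀|Γ| = −20·log₁₀(0.605)

RL ≈ 4.36 dB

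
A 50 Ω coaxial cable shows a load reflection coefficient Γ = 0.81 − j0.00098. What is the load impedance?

Z_L ≈ 476 − j2.71 Ω

Z_L = Z_0·(1 + Γ)/(1 − Γ) = 50·(1.81 − j0.00098)/(0.19 + j0.00098)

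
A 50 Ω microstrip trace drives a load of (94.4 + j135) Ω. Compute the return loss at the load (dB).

Γ = (44.4 + j135)/(144.4 + j135), |Γ| = 0.719
RL = −20·log₁₀|Γ| = −20·log₁₀(0.719)

RL ≈ 2.87 dB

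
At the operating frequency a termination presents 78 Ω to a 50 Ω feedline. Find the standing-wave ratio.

VSWR ≈ 1.56

For a purely resistive load, VSWR = R_L/Z_0 or Z_0/R_L (whichever > 1) = 78/50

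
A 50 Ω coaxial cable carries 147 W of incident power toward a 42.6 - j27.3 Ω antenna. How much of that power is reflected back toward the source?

P_reflected ≈ 12.6 W

|Γ| = |(-7.4 − j27.3)/(92.6 − j27.3)| = 0.293
|Γ|² = 0.0858
P_refl = |Γ|²·P_inc = 12.6 W, P_del = (1 − |Γ|²)·P_inc = 134 W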